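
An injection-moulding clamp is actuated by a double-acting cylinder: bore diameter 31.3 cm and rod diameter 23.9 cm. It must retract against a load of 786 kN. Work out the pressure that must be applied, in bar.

Rod-side annular area A_ann = π/4 × (31.3² − 23.9²) = 320.8 cm^2
Retraction: pressure acts on the annular area.
P = F / A = 786 kN / A

P ≈ 245 bar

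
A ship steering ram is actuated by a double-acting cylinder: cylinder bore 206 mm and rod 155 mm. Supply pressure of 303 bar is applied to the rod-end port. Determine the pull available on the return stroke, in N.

Rod-side annular area A_ann = π/4 × (206² − 155²) = 14460 mm^2
On retraction the pressure acts on the annular area (bore minus rod).
F = P × A_ann

F ≈ 4.38e5 N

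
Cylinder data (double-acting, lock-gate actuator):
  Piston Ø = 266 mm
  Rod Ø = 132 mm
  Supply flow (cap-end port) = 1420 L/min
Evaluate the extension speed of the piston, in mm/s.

Cap-side area A_cap = π/4 × (266 mm)² = 55570 mm^2
v = Q / A

v ≈ 426 mm/s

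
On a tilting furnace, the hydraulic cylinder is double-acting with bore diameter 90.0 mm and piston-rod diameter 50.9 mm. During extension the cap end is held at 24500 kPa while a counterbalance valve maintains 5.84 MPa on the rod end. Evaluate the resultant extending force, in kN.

Cap-side area A_cap = π/4 × (90.0 mm)² = 6362 mm^2
Rod-side annular area A_ann = π/4 × (90.0² − 50.9²) = 4327 mm^2
Net thrust = P_cap·A_cap − P_rod·A_ann = 155.9 kN − 25.27 kN

F ≈ 131 kN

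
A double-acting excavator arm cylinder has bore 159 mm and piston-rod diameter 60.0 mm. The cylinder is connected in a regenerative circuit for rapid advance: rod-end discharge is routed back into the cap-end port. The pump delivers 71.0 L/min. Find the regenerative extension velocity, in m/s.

In regeneration the rod-end outflow joins the pump flow into the cap end, so the net volume the pump must supply per unit advance equals the rod cross-section area.
Rod cross-section A_rod = π/4 × (60.0 mm)² = 2827 mm^2
v = Q_pump / A_rod

v ≈ 0.419 m/s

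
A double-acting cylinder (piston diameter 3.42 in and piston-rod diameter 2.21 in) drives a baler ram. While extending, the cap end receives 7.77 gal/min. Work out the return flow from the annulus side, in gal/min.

Cap-side area A_cap = π/4 × (3.42 in)² = 9.186 in^2
Rod-side annular area A_ann = π/4 × (3.42² − 2.21²) = 5.350 in^2
Piston speed v = Q_in/A_cap; rod-end outflow Q_out = v × A_ann = Q_in × A_ann/A_cap.

Q_out ≈ 4.53 gal/min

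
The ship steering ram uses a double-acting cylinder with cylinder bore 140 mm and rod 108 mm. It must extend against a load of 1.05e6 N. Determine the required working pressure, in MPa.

Cap-side area A_cap = π/4 × (140 mm)² = 15390 mm^2
P = F / A = 1.05e6 N / A

P ≈ 68.2 MPa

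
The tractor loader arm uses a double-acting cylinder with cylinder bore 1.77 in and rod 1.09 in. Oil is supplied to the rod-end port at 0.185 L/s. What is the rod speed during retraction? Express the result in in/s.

Rod-side annular area A_ann = π/4 × (1.77² − 1.09²) = 1.527 in^2
Flow into the rod-end port fills the annular volume.
v = Q / A

v ≈ 7.39 in/s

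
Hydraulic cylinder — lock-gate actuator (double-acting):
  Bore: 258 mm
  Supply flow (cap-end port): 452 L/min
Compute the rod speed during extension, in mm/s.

v ≈ 144 mm/s

Cap-side area A_cap = π/4 × (258 mm)² = 52280 mm^2
v = Q / A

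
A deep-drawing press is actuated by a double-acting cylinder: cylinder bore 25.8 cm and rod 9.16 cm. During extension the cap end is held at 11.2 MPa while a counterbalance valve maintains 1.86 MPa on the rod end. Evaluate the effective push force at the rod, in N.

Cap-side area A_cap = π/4 × (25.8 cm)² = 522.8 cm^2
Rod-side annular area A_ann = π/4 × (25.8² − 9.16²) = 456.9 cm^2
Net thrust = P_cap·A_cap − P_rod·A_ann = 5.855e5 N − 84980 N

F ≈ 5.01e5 N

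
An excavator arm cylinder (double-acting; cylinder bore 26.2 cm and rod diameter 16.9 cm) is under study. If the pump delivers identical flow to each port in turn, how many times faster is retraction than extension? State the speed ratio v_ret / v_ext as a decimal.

v_ret/v_ext ≈ 1.71

Cap-side area A_cap = π/4 × (26.2 cm)² = 539.1 cm^2
Rod-side annular area A_ann = π/4 × (26.2² − 16.9²) = 314.8 cm^2
For equal Q, v ∝ 1/A, so v_ret/v_ext = A_cap/A_ann.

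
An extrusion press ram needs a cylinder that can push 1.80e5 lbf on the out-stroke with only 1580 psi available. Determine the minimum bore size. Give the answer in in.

Extension force acts on the full piston face: F = P × (π/4)D².
D = √(4F / (πP)) = √(4 × 1.80e5 lbf / (π × 1580 psi))

D ≈ 12.0 in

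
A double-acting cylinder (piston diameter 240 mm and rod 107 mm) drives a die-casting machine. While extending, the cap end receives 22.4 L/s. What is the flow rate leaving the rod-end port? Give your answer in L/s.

Cap-side area A_cap = π/4 × (240 mm)² = 45240 mm^2
Rod-side annular area A_ann = π/4 × (240² − 107²) = 36250 mm^2
Piston speed v = Q_in/A_cap; rod-end outflow Q_out = v × A_ann = Q_in × A_ann/A_cap.

Q_out ≈ 17.9 L/s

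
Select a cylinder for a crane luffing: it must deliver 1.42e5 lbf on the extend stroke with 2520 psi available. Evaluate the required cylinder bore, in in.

D ≈ 8.47 in

Extension force acts on the full piston face: F = P × (π/4)D².
D = √(4F / (πP)) = √(4 × 1.42e5 lbf / (π × 2520 psi))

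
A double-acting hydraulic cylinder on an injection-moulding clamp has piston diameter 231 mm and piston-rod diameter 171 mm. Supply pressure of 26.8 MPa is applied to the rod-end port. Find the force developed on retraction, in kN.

F ≈ 508 kN

Rod-side annular area A_ann = π/4 × (231² − 171²) = 18940 mm^2
On retraction the pressure acts on the annular area (bore minus rod).
F = P × A_ann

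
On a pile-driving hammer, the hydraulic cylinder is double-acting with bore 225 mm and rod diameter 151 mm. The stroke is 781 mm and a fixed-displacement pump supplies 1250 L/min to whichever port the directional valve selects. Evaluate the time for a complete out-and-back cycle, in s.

t ≈ 2.31 s

Cap-side area A_cap = π/4 × (225 mm)² = 39760 mm^2
Rod-side annular area A_ann = π/4 × (225² − 151²) = 21850 mm^2
t_ext = A_cap·L/Q = 1.491 s
t_ret = A_ann·L/Q = 0.8192 s
t_cycle = t_ext + t_ret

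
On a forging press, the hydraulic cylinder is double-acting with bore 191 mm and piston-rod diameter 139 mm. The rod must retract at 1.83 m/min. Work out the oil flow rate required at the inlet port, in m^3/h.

Rod-side annular area A_ann = π/4 × (191² − 139²) = 13480 mm^2
Q = A × v

Q ≈ 1.48 m^3/h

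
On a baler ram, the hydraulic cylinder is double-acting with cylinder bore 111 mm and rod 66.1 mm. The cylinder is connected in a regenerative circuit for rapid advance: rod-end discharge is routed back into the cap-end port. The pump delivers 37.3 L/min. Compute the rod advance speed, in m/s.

v ≈ 0.181 m/s

In regeneration the rod-end outflow joins the pump flow into the cap end, so the net volume the pump must supply per unit advance equals the rod cross-section area.
Rod cross-section A_rod = π/4 × (66.1 mm)² = 3432 mm^2
v = Q_pump / A_rod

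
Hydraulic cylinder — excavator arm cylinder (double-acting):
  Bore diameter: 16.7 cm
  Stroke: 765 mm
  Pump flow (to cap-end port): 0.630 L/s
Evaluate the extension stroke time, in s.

Cap-side area A_cap = π/4 × (16.7 cm)² = 219.0 cm^2
Swept volume V = A × L; t = V / Q = A·L / Q

t ≈ 26.6 s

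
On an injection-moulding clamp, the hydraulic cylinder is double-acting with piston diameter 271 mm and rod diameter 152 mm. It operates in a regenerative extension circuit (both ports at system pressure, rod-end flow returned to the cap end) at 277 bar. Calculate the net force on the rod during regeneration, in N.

With equal pressure on both faces, forces on the annular region cancel; the net push is pressure × rod cross-section.
Rod cross-section A_rod = π/4 × (152 mm)² = 18150 mm^2
F = P × A_rod

F ≈ 5.03e5 N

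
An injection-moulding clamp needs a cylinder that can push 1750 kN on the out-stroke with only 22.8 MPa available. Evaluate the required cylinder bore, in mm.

D ≈ 313 mm

Extension force acts on the full piston face: F = P × (π/4)D².
D = √(4F / (πP)) = √(4 × 1750 kN / (π × 22.8 MPa))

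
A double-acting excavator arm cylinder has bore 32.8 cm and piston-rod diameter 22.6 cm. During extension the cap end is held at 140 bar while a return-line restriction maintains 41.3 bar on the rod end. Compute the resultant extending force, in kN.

Cap-side area A_cap = π/4 × (32.8 cm)² = 845.0 cm^2
Rod-side annular area A_ann = π/4 × (32.8² − 22.6²) = 443.8 cm^2
Net thrust = P_cap·A_cap − P_rod·A_ann = 1183 kN − 183.3 kN

F ≈ 1000 kN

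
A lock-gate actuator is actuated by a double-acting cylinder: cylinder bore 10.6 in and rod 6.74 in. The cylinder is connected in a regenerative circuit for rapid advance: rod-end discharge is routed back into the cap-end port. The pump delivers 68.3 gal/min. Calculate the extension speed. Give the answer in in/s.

v ≈ 7.37 in/s

In regeneration the rod-end outflow joins the pump flow into the cap end, so the net volume the pump must supply per unit advance equals the rod cross-section area.
Rod cross-section A_rod = π/4 × (6.74 in)² = 35.68 in^2
v = Q_pump / A_rod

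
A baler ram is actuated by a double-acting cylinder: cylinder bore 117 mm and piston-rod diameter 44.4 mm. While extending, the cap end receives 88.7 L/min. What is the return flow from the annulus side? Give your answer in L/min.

Q_out ≈ 75.9 L/min

Cap-side area A_cap = π/4 × (117 mm)² = 10750 mm^2
Rod-side annular area A_ann = π/4 × (117² − 44.4²) = 9203 mm^2
Piston speed v = Q_in/A_cap; rod-end outflow Q_out = v × A_ann = Q_in × A_ann/A_cap.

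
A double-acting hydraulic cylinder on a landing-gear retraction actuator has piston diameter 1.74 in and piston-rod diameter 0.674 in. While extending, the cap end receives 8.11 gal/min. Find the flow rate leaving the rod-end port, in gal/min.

Cap-side area A_cap = π/4 × (1.74 in)² = 2.378 in^2
Rod-side annular area A_ann = π/4 × (1.74² − 0.674²) = 2.021 in^2
Piston speed v = Q_in/A_cap; rod-end outflow Q_out = v × A_ann = Q_in × A_ann/A_cap.

Q_out ≈ 6.89 gal/min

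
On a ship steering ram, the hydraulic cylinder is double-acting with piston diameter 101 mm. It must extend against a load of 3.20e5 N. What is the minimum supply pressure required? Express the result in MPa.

P ≈ 39.9 MPa

Cap-side area A_cap = π/4 × (101 mm)² = 8012 mm^2
P = F / A = 3.20e5 N / A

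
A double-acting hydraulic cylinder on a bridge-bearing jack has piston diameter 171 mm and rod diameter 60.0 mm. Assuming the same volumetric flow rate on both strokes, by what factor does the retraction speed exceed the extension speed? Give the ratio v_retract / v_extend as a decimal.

Cap-side area A_cap = π/4 × (171 mm)² = 22970 mm^2
Rod-side annular area A_ann = π/4 × (171² − 60.0²) = 20140 mm^2
For equal Q, v ∝ 1/A, so v_ret/v_ext = A_cap/A_ann.

v_ret/v_ext ≈ 1.14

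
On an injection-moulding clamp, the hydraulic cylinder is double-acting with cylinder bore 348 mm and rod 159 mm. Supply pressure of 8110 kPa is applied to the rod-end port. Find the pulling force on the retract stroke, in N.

Rod-side annular area A_ann = π/4 × (348² − 159²) = 75260 mm^2
On retraction the pressure acts on the annular area (bore minus rod).
F = P × A_ann

F ≈ 6.10e5 N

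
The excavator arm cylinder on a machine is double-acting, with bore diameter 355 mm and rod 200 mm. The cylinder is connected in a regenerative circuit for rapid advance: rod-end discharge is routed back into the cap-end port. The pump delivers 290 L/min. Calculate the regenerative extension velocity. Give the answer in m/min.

v ≈ 9.23 m/min

In regeneration the rod-end outflow joins the pump flow into the cap end, so the net volume the pump must supply per unit advance equals the rod cross-section area.
Rod cross-section A_rod = π/4 × (200 mm)² = 31420 mm^2
v = Q_pump / A_rod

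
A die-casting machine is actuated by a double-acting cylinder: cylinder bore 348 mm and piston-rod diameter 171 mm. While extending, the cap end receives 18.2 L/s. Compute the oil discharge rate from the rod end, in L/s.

Q_out ≈ 13.8 L/s

Cap-side area A_cap = π/4 × (348 mm)² = 95110 mm^2
Rod-side annular area A_ann = π/4 × (348² − 171²) = 72150 mm^2
Piston speed v = Q_in/A_cap; rod-end outflow Q_out = v × A_ann = Q_in × A_ann/A_cap.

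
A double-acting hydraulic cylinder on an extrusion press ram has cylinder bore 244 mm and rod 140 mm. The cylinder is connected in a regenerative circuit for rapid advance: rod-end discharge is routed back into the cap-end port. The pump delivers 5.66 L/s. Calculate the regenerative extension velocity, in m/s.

v ≈ 0.368 m/s

In regeneration the rod-end outflow joins the pump flow into the cap end, so the net volume the pump must supply per unit advance equals the rod cross-section area.
Rod cross-section A_rod = π/4 × (140 mm)² = 15390 mm^2
v = Q_pump / A_rod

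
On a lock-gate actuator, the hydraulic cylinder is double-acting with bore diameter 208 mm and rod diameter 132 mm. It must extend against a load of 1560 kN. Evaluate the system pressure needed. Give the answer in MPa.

Cap-side area A_cap = π/4 × (208 mm)² = 33980 mm^2
P = F / A = 1560 kN / A

P ≈ 45.9 MPa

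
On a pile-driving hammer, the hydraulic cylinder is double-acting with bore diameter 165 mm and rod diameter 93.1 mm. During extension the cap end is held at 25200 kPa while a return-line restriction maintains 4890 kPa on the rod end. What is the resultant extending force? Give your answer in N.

Cap-side area A_cap = π/4 × (165 mm)² = 21380 mm^2
Rod-side annular area A_ann = π/4 × (165² − 93.1²) = 14570 mm^2
Net thrust = P_cap·A_cap − P_rod·A_ann = 5.388e5 N − 71270 N

F ≈ 4.68e5 N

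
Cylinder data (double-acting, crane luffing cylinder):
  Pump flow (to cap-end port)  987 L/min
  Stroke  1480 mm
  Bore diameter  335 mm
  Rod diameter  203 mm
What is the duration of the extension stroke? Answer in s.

Cap-side area A_cap = π/4 × (335 mm)² = 88140 mm^2
Swept volume V = A × L; t = V / Q = A·L / Q

t ≈ 7.93 s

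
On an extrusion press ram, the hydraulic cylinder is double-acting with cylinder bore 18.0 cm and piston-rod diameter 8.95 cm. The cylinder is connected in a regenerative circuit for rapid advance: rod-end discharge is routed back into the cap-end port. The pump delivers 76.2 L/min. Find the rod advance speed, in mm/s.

In regeneration the rod-end outflow joins the pump flow into the cap end, so the net volume the pump must supply per unit advance equals the rod cross-section area.
Rod cross-section A_rod = π/4 × (8.95 cm)² = 62.91 cm^2
v = Q_pump / A_rod

v ≈ 202 mm/s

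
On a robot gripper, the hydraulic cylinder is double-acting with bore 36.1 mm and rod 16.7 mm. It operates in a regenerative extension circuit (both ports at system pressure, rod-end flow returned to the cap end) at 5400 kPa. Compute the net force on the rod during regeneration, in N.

F ≈ 1180 N

With equal pressure on both faces, forces on the annular region cancel; the net push is pressure × rod cross-section.
Rod cross-section A_rod = π/4 × (16.7 mm)² = 219.0 mm^2
F = P × A_rod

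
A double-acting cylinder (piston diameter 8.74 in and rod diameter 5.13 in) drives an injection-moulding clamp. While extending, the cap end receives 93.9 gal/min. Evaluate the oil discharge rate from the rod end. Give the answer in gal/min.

Q_out ≈ 61.5 gal/min

Cap-side area A_cap = π/4 × (8.74 in)² = 59.99 in^2
Rod-side annular area A_ann = π/4 × (8.74² − 5.13²) = 39.33 in^2
Piston speed v = Q_in/A_cap; rod-end outflow Q_out = v × A_ann = Q_in × A_ann/A_cap.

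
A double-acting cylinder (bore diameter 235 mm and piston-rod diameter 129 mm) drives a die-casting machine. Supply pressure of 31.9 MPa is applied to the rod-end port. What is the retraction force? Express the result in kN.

Rod-side annular area A_ann = π/4 × (235² − 129²) = 30300 mm^2
On retraction the pressure acts on the annular area (bore minus rod).
F = P × A_ann

F ≈ 967 kN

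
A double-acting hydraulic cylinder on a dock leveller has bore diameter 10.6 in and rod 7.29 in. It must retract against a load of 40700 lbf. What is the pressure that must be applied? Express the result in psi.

P ≈ 875 psi

Rod-side annular area A_ann = π/4 × (10.6² − 7.29²) = 46.51 in^2
Retraction: pressure acts on the annular area.
P = F / A = 40700 lbf / A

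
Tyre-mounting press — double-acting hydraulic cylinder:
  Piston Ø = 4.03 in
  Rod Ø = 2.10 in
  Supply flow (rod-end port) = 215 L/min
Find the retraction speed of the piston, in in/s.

v ≈ 23.5 in/s

Rod-side annular area A_ann = π/4 × (4.03² − 2.10²) = 9.292 in^2
Flow into the rod-end port fills the annular volume.
v = Q / A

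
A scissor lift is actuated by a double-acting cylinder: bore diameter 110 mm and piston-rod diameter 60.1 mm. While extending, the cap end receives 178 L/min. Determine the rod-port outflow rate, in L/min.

Cap-side area A_cap = π/4 × (110 mm)² = 9503 mm^2
Rod-side annular area A_ann = π/4 × (110² − 60.1²) = 6666 mm^2
Piston speed v = Q_in/A_cap; rod-end outflow Q_out = v × A_ann = Q_in × A_ann/A_cap.

Q_out ≈ 125 L/min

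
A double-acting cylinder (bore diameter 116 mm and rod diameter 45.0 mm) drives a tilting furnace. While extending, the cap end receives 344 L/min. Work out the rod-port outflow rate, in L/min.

Q_out ≈ 292 L/min

Cap-side area A_cap = π/4 × (116 mm)² = 10570 mm^2
Rod-side annular area A_ann = π/4 × (116² − 45.0²) = 8978 mm^2
Piston speed v = Q_in/A_cap; rod-end outflow Q_out = v × A_ann = Q_in × A_ann/A_cap.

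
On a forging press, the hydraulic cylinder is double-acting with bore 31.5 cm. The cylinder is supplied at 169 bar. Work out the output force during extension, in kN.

F ≈ 1320 kN

Cap-side area A_cap = π/4 × (31.5 cm)² = 779.3 cm^2
F = P × A_cap = 169 bar × A_cap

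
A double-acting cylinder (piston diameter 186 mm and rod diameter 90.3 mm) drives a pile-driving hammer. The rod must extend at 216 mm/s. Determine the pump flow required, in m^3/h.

Cap-side area A_cap = π/4 × (186 mm)² = 27170 mm^2
Q = A × v

Q ≈ 21.1 m^3/h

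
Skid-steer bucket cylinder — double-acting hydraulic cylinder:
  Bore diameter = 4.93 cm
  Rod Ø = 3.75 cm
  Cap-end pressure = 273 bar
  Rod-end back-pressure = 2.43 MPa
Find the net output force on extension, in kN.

Cap-side area A_cap = π/4 × (4.93 cm)² = 19.09 cm^2
Rod-side annular area A_ann = π/4 × (4.93² − 3.75²) = 8.044 cm^2
Net thrust = P_cap·A_cap − P_rod·A_ann = 52.11 kN − 1.955 kN

F ≈ 50.2 kN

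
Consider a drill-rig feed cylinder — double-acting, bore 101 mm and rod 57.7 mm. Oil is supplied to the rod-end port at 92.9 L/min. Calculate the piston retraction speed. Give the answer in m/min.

Rod-side annular area A_ann = π/4 × (101² − 57.7²) = 5397 mm^2
Flow into the rod-end port fills the annular volume.
v = Q / A

v ≈ 17.2 m/min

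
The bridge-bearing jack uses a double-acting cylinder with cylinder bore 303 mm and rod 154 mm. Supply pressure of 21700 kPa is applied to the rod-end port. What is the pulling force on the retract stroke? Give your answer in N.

Rod-side annular area A_ann = π/4 × (303² − 154²) = 53480 mm^2
On retraction the pressure acts on the annular area (bore minus rod).
F = P × A_ann

F ≈ 1.16e6 N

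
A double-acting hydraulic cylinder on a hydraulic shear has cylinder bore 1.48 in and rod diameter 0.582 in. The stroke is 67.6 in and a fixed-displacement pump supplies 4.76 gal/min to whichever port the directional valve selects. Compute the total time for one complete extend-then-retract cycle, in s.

t ≈ 11.7 s

Cap-side area A_cap = π/4 × (1.48 in)² = 1.720 in^2
Rod-side annular area A_ann = π/4 × (1.48² − 0.582²) = 1.454 in^2
t_ext = A_cap·L/Q = 6.346 s
t_ret = A_ann·L/Q = 5.365 s
t_cycle = t_ext + t_ret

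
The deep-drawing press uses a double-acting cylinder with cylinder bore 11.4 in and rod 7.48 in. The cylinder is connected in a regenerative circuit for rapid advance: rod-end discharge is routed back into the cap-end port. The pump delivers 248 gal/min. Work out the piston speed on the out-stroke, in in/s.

In regeneration the rod-end outflow joins the pump flow into the cap end, so the net volume the pump must supply per unit advance equals the rod cross-section area.
Rod cross-section A_rod = π/4 × (7.48 in)² = 43.94 in^2
v = Q_pump / A_rod

v ≈ 21.7 in/s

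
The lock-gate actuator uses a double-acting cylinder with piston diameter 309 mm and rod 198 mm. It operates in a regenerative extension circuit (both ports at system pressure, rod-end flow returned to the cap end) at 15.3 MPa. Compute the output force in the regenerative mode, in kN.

With equal pressure on both faces, forces on the annular region cancel; the net push is pressure × rod cross-section.
Rod cross-section A_rod = π/4 × (198 mm)² = 30790 mm^2
F = P × A_rod

F ≈ 471 kN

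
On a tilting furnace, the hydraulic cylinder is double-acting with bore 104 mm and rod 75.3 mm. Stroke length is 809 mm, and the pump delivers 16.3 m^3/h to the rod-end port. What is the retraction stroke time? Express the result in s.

t ≈ 0.722 s

Rod-side annular area A_ann = π/4 × (104² − 75.3²) = 4042 mm^2
Swept volume V = A × L; t = V / Q = A·L / Q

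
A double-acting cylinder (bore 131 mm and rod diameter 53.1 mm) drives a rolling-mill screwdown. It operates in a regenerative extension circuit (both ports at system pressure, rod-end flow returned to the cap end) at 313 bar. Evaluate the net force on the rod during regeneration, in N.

With equal pressure on both faces, forces on the annular region cancel; the net push is pressure × rod cross-section.
Rod cross-section A_rod = π/4 × (53.1 mm)² = 2215 mm^2
F = P × A_rod

F ≈ 69300 N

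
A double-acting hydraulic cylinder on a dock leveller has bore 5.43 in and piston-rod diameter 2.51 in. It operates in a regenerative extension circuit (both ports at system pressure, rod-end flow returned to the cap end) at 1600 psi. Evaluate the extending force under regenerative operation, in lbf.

With equal pressure on both faces, forces on the annular region cancel; the net push is pressure × rod cross-section.
Rod cross-section A_rod = π/4 × (2.51 in)² = 4.948 in^2
F = P × A_rod

F ≈ 7920 lbf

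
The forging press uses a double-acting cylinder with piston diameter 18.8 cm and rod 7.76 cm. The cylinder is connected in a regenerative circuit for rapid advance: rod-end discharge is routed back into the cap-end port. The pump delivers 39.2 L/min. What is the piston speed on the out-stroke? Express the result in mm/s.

v ≈ 138 mm/s

In regeneration the rod-end outflow joins the pump flow into the cap end, so the net volume the pump must supply per unit advance equals the rod cross-section area.
Rod cross-section A_rod = π/4 × (7.76 cm)² = 47.29 cm^2
v = Q_pump / A_rod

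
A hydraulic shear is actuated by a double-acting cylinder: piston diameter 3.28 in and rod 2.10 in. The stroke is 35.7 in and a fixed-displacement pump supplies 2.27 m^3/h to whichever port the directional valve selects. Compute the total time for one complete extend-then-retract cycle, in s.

Cap-side area A_cap = π/4 × (3.28 in)² = 8.450 in^2
Rod-side annular area A_ann = π/4 × (3.28² − 2.10²) = 4.986 in^2
t_ext = A_cap·L/Q = 7.839 s
t_ret = A_ann·L/Q = 4.626 s
t_cycle = t_ext + t_ret

t ≈ 12.5 s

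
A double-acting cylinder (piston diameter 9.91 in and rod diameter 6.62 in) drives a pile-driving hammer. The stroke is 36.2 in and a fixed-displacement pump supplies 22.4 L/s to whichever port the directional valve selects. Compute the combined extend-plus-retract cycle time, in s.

t ≈ 3.17 s

Cap-side area A_cap = π/4 × (9.91 in)² = 77.13 in^2
Rod-side annular area A_ann = π/4 × (9.91² − 6.62²) = 42.71 in^2
t_ext = A_cap·L/Q = 2.043 s
t_ret = A_ann·L/Q = 1.131 s
t_cycle = t_ext + t_ret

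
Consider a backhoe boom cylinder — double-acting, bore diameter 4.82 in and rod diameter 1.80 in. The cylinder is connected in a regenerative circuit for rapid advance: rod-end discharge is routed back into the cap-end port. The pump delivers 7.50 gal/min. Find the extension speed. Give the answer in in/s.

v ≈ 11.3 in/s

In regeneration the rod-end outflow joins the pump flow into the cap end, so the net volume the pump must supply per unit advance equals the rod cross-section area.
Rod cross-section A_rod = π/4 × (1.80 in)² = 2.545 in^2
v = Q_pump / A_rod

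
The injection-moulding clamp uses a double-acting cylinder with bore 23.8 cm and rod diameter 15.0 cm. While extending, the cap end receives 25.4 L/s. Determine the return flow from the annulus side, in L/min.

Q_out ≈ 919 L/min

Cap-side area A_cap = π/4 × (23.8 cm)² = 444.9 cm^2
Rod-side annular area A_ann = π/4 × (23.8² − 15.0²) = 268.2 cm^2
Piston speed v = Q_in/A_cap; rod-end outflow Q_out = v × A_ann = Q_in × A_ann/A_cap.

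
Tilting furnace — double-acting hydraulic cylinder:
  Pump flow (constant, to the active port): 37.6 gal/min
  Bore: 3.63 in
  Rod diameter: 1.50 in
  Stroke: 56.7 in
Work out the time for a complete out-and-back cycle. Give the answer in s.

Cap-side area A_cap = π/4 × (3.63 in)² = 10.35 in^2
Rod-side annular area A_ann = π/4 × (3.63² − 1.50²) = 8.582 in^2
t_ext = A_cap·L/Q = 4.054 s
t_ret = A_ann·L/Q = 3.361 s
t_cycle = t_ext + t_ret

t ≈ 7.41 s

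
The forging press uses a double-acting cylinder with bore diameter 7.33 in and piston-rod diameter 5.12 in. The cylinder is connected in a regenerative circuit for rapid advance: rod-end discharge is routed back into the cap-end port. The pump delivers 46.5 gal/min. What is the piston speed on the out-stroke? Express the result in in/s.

v ≈ 8.70 in/s

In regeneration the rod-end outflow joins the pump flow into the cap end, so the net volume the pump must supply per unit advance equals the rod cross-section area.
Rod cross-section A_rod = π/4 × (5.12 in)² = 20.59 in^2
v = Q_pump / A_rod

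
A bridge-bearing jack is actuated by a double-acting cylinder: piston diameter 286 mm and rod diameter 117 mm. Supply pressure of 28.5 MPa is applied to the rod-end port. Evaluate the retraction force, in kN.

Rod-side annular area A_ann = π/4 × (286² − 117²) = 53490 mm^2
On retraction the pressure acts on the annular area (bore minus rod).
F = P × A_ann

F ≈ 1520 kN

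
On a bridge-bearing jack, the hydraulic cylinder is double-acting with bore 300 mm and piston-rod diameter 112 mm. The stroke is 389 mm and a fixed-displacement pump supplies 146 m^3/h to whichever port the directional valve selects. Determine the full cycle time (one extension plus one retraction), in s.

t ≈ 1.26 s

Cap-side area A_cap = π/4 × (300 mm)² = 70690 mm^2
Rod-side annular area A_ann = π/4 × (300² − 112²) = 60830 mm^2
t_ext = A_cap·L/Q = 0.6780 s
t_ret = A_ann·L/Q = 0.5835 s
t_cycle = t_ext + t_ret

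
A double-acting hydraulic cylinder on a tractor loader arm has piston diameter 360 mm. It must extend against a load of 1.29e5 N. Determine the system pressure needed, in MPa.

Cap-side area A_cap = π/4 × (360 mm)² = 1.018e5 mm^2
P = F / A = 1.29e5 N / A

P ≈ 1.27 MPa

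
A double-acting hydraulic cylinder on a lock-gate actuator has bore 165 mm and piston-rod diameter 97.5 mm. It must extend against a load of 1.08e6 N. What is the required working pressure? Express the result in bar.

P ≈ 505 bar

Cap-side area A_cap = π/4 × (165 mm)² = 21380 mm^2
P = F / A = 1.08e6 N / A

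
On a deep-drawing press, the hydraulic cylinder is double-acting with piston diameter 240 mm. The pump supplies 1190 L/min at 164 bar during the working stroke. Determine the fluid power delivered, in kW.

W ≈ 325 kW

Hydraulic power = P × Q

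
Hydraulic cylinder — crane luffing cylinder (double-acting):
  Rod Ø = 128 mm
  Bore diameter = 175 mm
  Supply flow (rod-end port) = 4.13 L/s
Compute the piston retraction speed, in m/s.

Rod-side annular area A_ann = π/4 × (175² − 128²) = 11180 mm^2
Flow into the rod-end port fills the annular volume.
v = Q / A

v ≈ 0.369 m/s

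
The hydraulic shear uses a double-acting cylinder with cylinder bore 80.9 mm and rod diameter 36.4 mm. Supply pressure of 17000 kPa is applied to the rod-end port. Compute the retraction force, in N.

Rod-side annular area A_ann = π/4 × (80.9² − 36.4²) = 4100 mm^2
On retraction the pressure acts on the annular area (bore minus rod).
F = P × A_ann

F ≈ 69700 N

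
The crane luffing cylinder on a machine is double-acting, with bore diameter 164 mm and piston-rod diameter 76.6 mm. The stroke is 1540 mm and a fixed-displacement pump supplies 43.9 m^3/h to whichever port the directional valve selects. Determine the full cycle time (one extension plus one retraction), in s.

Cap-side area A_cap = π/4 × (164 mm)² = 21120 mm^2
Rod-side annular area A_ann = π/4 × (164² − 76.6²) = 16520 mm^2
t_ext = A_cap·L/Q = 2.668 s
t_ret = A_ann·L/Q = 2.086 s
t_cycle = t_ext + t_ret

t ≈ 4.75 s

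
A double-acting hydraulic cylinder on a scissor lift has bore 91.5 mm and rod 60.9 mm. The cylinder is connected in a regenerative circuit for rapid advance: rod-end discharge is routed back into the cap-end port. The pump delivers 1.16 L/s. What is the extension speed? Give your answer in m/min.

v ≈ 23.9 m/min

In regeneration the rod-end outflow joins the pump flow into the cap end, so the net volume the pump must supply per unit advance equals the rod cross-section area.
Rod cross-section A_rod = π/4 × (60.9 mm)² = 2913 mm^2
v = Q_pump / A_rod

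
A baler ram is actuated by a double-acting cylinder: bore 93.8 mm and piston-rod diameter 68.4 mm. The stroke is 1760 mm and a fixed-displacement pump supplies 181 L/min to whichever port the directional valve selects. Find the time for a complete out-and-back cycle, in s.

Cap-side area A_cap = π/4 × (93.8 mm)² = 6910 mm^2
Rod-side annular area A_ann = π/4 × (93.8² − 68.4²) = 3236 mm^2
t_ext = A_cap·L/Q = 4.032 s
t_ret = A_ann·L/Q = 1.888 s
t_cycle = t_ext + t_ret

t ≈ 5.92 s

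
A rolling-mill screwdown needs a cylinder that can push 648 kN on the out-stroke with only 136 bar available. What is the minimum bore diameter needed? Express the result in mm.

D ≈ 246 mm

Extension force acts on the full piston face: F = P × (π/4)D².
D = √(4F / (πP)) = √(4 × 648 kN / (π × 136 bar))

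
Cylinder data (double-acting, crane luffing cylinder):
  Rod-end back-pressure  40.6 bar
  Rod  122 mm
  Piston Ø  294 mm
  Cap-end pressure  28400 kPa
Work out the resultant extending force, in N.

Cap-side area A_cap = π/4 × (294 mm)² = 67890 mm^2
Rod-side annular area A_ann = π/4 × (294² − 122²) = 56200 mm^2
Net thrust = P_cap·A_cap − P_rod·A_ann = 1.928e6 N − 2.282e5 N

F ≈ 1.70e6 N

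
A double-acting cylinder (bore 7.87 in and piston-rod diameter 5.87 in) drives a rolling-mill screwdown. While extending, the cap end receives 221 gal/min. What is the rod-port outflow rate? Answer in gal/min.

Cap-side area A_cap = π/4 × (7.87 in)² = 48.65 in^2
Rod-side annular area A_ann = π/4 × (7.87² − 5.87²) = 21.58 in^2
Piston speed v = Q_in/A_cap; rod-end outflow Q_out = v × A_ann = Q_in × A_ann/A_cap.

Q_out ≈ 98.1 gal/min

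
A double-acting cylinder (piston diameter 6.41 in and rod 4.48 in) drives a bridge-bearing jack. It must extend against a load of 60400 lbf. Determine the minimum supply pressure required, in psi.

Cap-side area A_cap = π/4 × (6.41 in)² = 32.27 in^2
P = F / A = 60400 lbf / A

P ≈ 1870 psi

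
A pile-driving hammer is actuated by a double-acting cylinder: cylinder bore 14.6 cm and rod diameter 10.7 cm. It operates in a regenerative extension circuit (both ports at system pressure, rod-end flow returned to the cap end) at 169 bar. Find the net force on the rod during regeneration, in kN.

F ≈ 152 kN

With equal pressure on both faces, forces on the annular region cancel; the net push is pressure × rod cross-section.
Rod cross-section A_rod = π/4 × (10.7 cm)² = 89.92 cm^2
F = P × A_rod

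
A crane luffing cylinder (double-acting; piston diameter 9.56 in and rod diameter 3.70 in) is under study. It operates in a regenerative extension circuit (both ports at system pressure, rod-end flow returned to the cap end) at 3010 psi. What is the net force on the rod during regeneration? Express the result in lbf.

With equal pressure on both faces, forces on the annular region cancel; the net push is pressure × rod cross-section.
Rod cross-section A_rod = π/4 × (3.70 in)² = 10.75 in^2
F = P × A_rod

F ≈ 32400 lbf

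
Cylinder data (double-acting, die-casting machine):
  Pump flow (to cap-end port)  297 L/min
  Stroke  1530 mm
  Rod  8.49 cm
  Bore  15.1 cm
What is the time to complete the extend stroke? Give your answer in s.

Cap-side area A_cap = π/4 × (15.1 cm)² = 179.1 cm^2
Swept volume V = A × L; t = V / Q = A·L / Q

t ≈ 5.54 s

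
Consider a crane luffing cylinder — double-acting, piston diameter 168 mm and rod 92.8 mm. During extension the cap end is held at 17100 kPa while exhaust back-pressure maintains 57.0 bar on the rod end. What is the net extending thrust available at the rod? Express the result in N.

Cap-side area A_cap = π/4 × (168 mm)² = 22170 mm^2
Rod-side annular area A_ann = π/4 × (168² − 92.8²) = 15400 mm^2
Net thrust = P_cap·A_cap − P_rod·A_ann = 3.791e5 N − 87800 N

F ≈ 2.91e5 N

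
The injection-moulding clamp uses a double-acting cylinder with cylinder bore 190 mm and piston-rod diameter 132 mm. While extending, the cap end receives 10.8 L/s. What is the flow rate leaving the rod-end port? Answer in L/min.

Q_out ≈ 335 L/min

Cap-side area A_cap = π/4 × (190 mm)² = 28350 mm^2
Rod-side annular area A_ann = π/4 × (190² − 132²) = 14670 mm^2
Piston speed v = Q_in/A_cap; rod-end outflow Q_out = v × A_ann = Q_in × A_ann/A_cap.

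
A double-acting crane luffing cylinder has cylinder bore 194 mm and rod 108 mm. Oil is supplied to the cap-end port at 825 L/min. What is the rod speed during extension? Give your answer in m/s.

Cap-side area A_cap = π/4 × (194 mm)² = 29560 mm^2
v = Q / A

v ≈ 0.465 m/s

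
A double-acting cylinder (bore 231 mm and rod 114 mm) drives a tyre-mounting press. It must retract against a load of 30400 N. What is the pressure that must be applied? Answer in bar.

Rod-side annular area A_ann = π/4 × (231² − 114²) = 31700 mm^2
Retraction: pressure acts on the annular area.
P = F / A = 30400 N / A

P ≈ 9.59 bar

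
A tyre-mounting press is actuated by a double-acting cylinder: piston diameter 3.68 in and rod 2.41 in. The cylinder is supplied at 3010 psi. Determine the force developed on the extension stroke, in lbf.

F ≈ 32000 lbf

Cap-side area A_cap = π/4 × (3.68 in)² = 10.64 in^2
F = P × A_cap = 3010 psi × A_cap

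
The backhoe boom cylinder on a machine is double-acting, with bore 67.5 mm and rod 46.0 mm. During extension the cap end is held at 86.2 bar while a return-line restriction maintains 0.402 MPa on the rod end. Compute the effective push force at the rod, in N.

F ≈ 30100 N

Cap-side area A_cap = π/4 × (67.5 mm)² = 3578 mm^2
Rod-side annular area A_ann = π/4 × (67.5² − 46.0²) = 1917 mm^2
Net thrust = P_cap·A_cap − P_rod·A_ann = 30850 N − 770.5 N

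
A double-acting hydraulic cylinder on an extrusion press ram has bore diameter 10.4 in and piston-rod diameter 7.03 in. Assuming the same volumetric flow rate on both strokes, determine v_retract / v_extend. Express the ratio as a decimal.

Cap-side area A_cap = π/4 × (10.4 in)² = 84.95 in^2
Rod-side annular area A_ann = π/4 × (10.4² − 7.03²) = 46.13 in^2
For equal Q, v ∝ 1/A, so v_ret/v_ext = A_cap/A_ann.

v_ret/v_ext ≈ 1.84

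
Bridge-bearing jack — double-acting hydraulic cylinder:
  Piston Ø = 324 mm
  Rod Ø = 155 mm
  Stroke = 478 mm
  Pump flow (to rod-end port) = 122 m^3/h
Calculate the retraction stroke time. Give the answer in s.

t ≈ 0.897 s

Rod-side annular area A_ann = π/4 × (324² − 155²) = 63580 mm^2
Swept volume V = A × L; t = V / Q = A·L / Q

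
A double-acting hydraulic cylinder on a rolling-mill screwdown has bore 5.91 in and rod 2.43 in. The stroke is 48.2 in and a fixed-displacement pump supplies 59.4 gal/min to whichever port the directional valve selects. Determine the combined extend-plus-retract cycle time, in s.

t ≈ 10.6 s

Cap-side area A_cap = π/4 × (5.91 in)² = 27.43 in^2
Rod-side annular area A_ann = π/4 × (5.91² − 2.43²) = 22.79 in^2
t_ext = A_cap·L/Q = 5.782 s
t_ret = A_ann·L/Q = 4.804 s
t_cycle = t_ext + t_ret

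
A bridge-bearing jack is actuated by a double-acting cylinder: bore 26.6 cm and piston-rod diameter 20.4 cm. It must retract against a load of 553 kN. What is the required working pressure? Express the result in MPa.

P ≈ 24.2 MPa

Rod-side annular area A_ann = π/4 × (26.6² − 20.4²) = 228.9 cm^2
Retraction: pressure acts on the annular area.
P = F / A = 553 kN / A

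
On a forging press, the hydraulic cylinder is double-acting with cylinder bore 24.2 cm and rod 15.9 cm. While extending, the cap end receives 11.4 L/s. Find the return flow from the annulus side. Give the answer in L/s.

Q_out ≈ 6.48 L/s

Cap-side area A_cap = π/4 × (24.2 cm)² = 460.0 cm^2
Rod-side annular area A_ann = π/4 × (24.2² − 15.9²) = 261.4 cm^2
Piston speed v = Q_in/A_cap; rod-end outflow Q_out = v × A_ann = Q_in × A_ann/A_cap.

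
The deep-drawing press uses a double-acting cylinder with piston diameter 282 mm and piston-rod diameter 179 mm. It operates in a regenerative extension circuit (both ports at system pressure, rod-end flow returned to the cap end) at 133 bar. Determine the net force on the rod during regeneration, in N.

F ≈ 3.35e5 N

With equal pressure on both faces, forces on the annular region cancel; the net push is pressure × rod cross-section.
Rod cross-section A_rod = π/4 × (179 mm)² = 25160 mm^2
F = P × A_rod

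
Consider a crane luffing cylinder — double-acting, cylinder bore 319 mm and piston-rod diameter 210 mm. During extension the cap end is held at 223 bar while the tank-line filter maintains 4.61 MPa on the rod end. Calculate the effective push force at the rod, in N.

Cap-side area A_cap = π/4 × (319 mm)² = 79920 mm^2
Rod-side annular area A_ann = π/4 × (319² − 210²) = 45290 mm^2
Net thrust = P_cap·A_cap − P_rod·A_ann = 1.782e6 N − 2.088e5 N

F ≈ 1.57e6 N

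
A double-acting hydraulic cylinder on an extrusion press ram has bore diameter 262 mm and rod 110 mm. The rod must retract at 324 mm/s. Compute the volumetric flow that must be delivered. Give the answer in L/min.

Rod-side annular area A_ann = π/4 × (262² − 110²) = 44410 mm^2
Q = A × v

Q ≈ 863 L/min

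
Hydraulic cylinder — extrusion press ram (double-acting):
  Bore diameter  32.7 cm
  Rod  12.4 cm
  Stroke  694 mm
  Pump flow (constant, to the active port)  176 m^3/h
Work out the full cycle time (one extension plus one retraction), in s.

t ≈ 2.21 s

Cap-side area A_cap = π/4 × (32.7 cm)² = 839.8 cm^2
Rod-side annular area A_ann = π/4 × (32.7² − 12.4²) = 719.1 cm^2
t_ext = A_cap·L/Q = 1.192 s
t_ret = A_ann·L/Q = 1.021 s
t_cycle = t_ext + t_ret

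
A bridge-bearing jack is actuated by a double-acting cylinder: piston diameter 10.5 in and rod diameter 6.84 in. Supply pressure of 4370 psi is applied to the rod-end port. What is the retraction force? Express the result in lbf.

Rod-side annular area A_ann = π/4 × (10.5² − 6.84²) = 49.84 in^2
On retraction the pressure acts on the annular area (bore minus rod).
F = P × A_ann

F ≈ 2.18e5 lbf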